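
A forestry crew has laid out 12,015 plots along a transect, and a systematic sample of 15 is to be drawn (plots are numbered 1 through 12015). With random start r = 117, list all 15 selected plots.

117, 918, 1719, 2520, 3321, 4122, 4923, 5724, 6525, 7326, 8127, 8928, 9729, 10530, 11331

k = N/n = 12015/15 = 801
plot 1: 117
plot 2: 117 + 801 = 918
plot 3: 918 + 801 = 1719
plot 4: 1719 + 801 = 2520
plot 5: 2520 + 801 = 3321
plot 6: 3321 + 801 = 4122
plot 7: 4122 + 801 = 4923
plot 8: 4923 + 801 = 5724
plot 9: 5724 + 801 = 6525
plot 10: 6525 + 801 = 7326
plot 11: 7326 + 801 = 8127
plot 12: 8127 + 801 = 8928
plot 13: 8928 + 801 = 9729
plot 14: 9729 + 801 = 10530
plot 15: 10530 + 801 = 11331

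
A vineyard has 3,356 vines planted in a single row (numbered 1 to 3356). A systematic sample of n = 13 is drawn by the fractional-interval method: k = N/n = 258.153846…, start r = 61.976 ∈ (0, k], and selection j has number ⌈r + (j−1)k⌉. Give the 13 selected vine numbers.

j=1: r + 0k = 61.976 → ⌈·⌉ = 62
j=2: r + 1k = 320.129846… → ⌈·⌉ = 321
j=3: r + 2k = 578.283692… → ⌈·⌉ = 579
j=4: r + 3k = 836.437538… → ⌈·⌉ = 837
j=5: r + 4k = 1094.591384… → ⌈·⌉ = 1095
j=6: r + 5k = 1352.745230… → ⌈·⌉ = 1353
j=7: r + 6k = 1610.899076… → ⌈·⌉ = 1611
j=8: r + 7k = 1869.052923… → ⌈·⌉ = 1870
j=9: r + 8k = 2127.206769… → ⌈·⌉ = 2128
j=10: r + 9k = 2385.360615… → ⌈·⌉ = 2386
j=11: r + 10k = 2643.514461… → ⌈·⌉ = 2644
j=12: r + 11k = 2901.668307… → ⌈·⌉ = 2902
j=13: r + 12k = 3159.822153… → ⌈·⌉ = 3160

62, 321, 579, 837, 1095, 1353, 1611, 1870, 2128, 2386, 2644, 2902, 3160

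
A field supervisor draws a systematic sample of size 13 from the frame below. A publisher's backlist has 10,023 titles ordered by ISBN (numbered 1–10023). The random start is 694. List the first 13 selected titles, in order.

694, 1465, 2236, 3007, 3778, 4549, 5320, 6091, 6862, 7633, 8404, 9175, 9946

k = N/n = 10023/13 = 771
title 1: 694
title 2: 694 + 771 = 1465
title 3: 1465 + 771 = 2236
title 4: 2236 + 771 = 3007
title 5: 3007 + 771 = 3778
title 6: 3778 + 771 = 4549
title 7: 4549 + 771 = 5320
title 8: 5320 + 771 = 6091
title 9: 6091 + 771 = 6862
title 10: 6862 + 771 = 7633
title 11: 7633 + 771 = 8404
title 12: 8404 + 771 = 9175
title 13: 9175 + 771 = 9946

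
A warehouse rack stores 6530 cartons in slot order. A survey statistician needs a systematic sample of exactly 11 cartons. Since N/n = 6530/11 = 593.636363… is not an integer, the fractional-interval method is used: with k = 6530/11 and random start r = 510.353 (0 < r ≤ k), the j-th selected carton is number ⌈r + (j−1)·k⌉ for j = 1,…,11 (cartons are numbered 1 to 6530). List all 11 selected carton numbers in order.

j=1: r + 0k = 510.353 → ⌈·⌉ = 511
j=2: r + 1k = 1103.989363… → ⌈·⌉ = 1104
j=3: r + 2k = 1697.625727… → ⌈·⌉ = 1698
j=4: r + 3k = 2291.262090… → ⌈·⌉ = 2292
j=5: r + 4k = 2884.898454… → ⌈·⌉ = 2885
j=6: r + 5k = 3478.534818… → ⌈·⌉ = 3479
j=7: r + 6k = 4072.171181… → ⌈·⌉ = 4073
j=8: r + 7k = 4665.807545… → ⌈·⌉ = 4666
j=9: r + 8k = 5259.443909… → ⌈·⌉ = 5260
j=10: r + 9k = 5853.080272… → ⌈·⌉ = 5854
j=11: r + 10k = 6446.716636… → ⌈·⌉ = 6447

511, 1104, 1698, 2292, 2885, 3479, 4073, 4666, 5260, 5854, 6447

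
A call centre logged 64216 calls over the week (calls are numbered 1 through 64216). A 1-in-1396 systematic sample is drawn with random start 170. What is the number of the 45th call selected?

61594

k = 1396
45th selection = r + (45−1)·k = 170 + 44×1396 = 170 + 61424 = 61594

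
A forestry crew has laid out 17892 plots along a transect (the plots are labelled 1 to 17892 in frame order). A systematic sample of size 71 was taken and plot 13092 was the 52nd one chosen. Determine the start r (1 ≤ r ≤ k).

240

k = 17892/71 = 252
r = 13092 − (52−1)×252 = 13092 − 12852 = 240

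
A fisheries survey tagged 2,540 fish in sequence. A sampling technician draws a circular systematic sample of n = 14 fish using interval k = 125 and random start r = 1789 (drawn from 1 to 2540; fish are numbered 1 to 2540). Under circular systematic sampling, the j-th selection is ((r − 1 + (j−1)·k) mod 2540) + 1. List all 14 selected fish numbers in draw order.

Selection 1: 1789
Selection 2: 1789 + 125 = 1914
Selection 3: 1914 + 125 = 2039
Selection 4: 2039 + 125 = 2164
Selection 5: 2164 + 125 = 2289
Selection 6: 2289 + 125 = 2414
Selection 7: 2414 + 125 = 2539
Selection 8: 2539 + 125 = 2664 → 2664 − 2540 = 124
Selection 9: 124 + 125 = 249
Selection 10: 249 + 125 = 374
Selection 11: 374 + 125 = 499
Selection 12: 499 + 125 = 624
Selection 13: 624 + 125 = 749
Selection 14: 749 + 125 = 874

1789, 1914, 2039, 2164, 2289, 2414, 2539, 124, 249, 374, 499, 624, 749, 874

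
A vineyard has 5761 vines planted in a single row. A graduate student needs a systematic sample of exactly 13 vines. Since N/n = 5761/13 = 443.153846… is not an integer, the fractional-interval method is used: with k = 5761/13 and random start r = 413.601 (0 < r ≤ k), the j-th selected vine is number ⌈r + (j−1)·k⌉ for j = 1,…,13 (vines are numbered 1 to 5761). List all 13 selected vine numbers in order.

j=1: r + 0k = 413.601 → ⌈·⌉ = 414
j=2: r + 1k = 856.754846… → ⌈·⌉ = 857
j=3: r + 2k = 1299.908692… → ⌈·⌉ = 1300
j=4: r + 3k = 1743.062538… → ⌈·⌉ = 1744
j=5: r + 4k = 2186.216384… → ⌈·⌉ = 2187
j=6: r + 5k = 2629.370230… → ⌈·⌉ = 2630
j=7: r + 6k = 3072.524076… → ⌈·⌉ = 3073
j=8: r + 7k = 3515.677923… → ⌈·⌉ = 3516
j=9: r + 8k = 3958.831769… → ⌈·⌉ = 3959
j=10: r + 9k = 4401.985615… → ⌈·⌉ = 4402
j=11: r + 10k = 4845.139461… → ⌈·⌉ = 4846
j=12: r + 11k = 5288.293307… → ⌈·⌉ = 5289
j=13: r + 12k = 5731.447153… → ⌈·⌉ = 5732

414, 857, 1300, 1744, 2187, 2630, 3073, 3516, 3959, 4402, 4846, 5289, 5732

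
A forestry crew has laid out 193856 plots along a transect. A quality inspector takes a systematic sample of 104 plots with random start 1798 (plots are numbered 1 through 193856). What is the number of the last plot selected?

k = 193856/104 = 1864
104th selection = r + (104−1)·k = 1798 + 103×1864 = 1798 + 191992 = 193790

193790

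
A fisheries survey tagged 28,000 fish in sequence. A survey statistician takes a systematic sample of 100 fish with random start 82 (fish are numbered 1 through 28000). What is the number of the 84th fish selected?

23322

k = 28000/100 = 280
84th selection = r + (84−1)·k = 82 + 83×280 = 82 + 23240 = 23322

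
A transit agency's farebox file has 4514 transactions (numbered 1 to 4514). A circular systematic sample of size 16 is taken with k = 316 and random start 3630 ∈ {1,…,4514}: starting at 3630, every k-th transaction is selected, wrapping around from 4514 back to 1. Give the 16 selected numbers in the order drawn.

Selection 1: 3630
Selection 2: 3630 + 316 = 3946
Selection 3: 3946 + 316 = 4262
Selection 4: 4262 + 316 = 4578 → 4578 − 4514 = 64
Selection 5: 64 + 316 = 380
Selection 6: 380 + 316 = 696
Selection 7: 696 + 316 = 1012
Selection 8: 1012 + 316 = 1328
Selection 9: 1328 + 316 = 1644
Selection 10: 1644 + 316 = 1960
Selection 11: 1960 + 316 = 2276
Selection 12: 2276 + 316 = 2592
Selection 13: 2592 + 316 = 2908
Selection 14: 2908 + 316 = 3224
Selection 15: 3224 + 316 = 3540
Selection 16: 3540 + 316 = 3856

3630, 3946, 4262, 64, 380, 696, 1012, 1328, 1644, 1960, 2276, 2592, 2908, 3224, 3540, 3856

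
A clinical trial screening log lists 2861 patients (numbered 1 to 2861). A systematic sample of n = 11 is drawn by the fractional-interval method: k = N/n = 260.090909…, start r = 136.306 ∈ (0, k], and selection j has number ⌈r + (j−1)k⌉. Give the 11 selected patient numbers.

137, 397, 657, 917, 1177, 1437, 1697, 1957, 2218, 2478, 2738

j=1: r + 0k = 136.306 → ⌈·⌉ = 137
j=2: r + 1k = 396.396909… → ⌈·⌉ = 397
j=3: r + 2k = 656.487818… → ⌈·⌉ = 657
j=4: r + 3k = 916.578727… → ⌈·⌉ = 917
j=5: r + 4k = 1176.669636… → ⌈·⌉ = 1177
j=6: r + 5k = 1436.760545… → ⌈·⌉ = 1437
j=7: r + 6k = 1696.851454… → ⌈·⌉ = 1697
j=8: r + 7k = 1956.942363… → ⌈·⌉ = 1957
j=9: r + 8k = 2217.033272… → ⌈·⌉ = 2218
j=10: r + 9k = 2477.124181… → ⌈·⌉ = 2478
j=11: r + 10k = 2737.215090… → ⌈·⌉ = 2738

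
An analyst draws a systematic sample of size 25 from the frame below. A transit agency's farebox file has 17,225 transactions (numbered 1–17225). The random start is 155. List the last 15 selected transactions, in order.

7045, 7734, 8423, 9112, 9801, 10490, 11179, 11868, 12557, 13246, 13935, 14624, 15313, 16002, 16691

k = N/n = 17225/25 = 689
11th selection = 155 + 10×689 = 7045
12th: 7045 + 689 = 7734
13th: 7734 + 689 = 8423
14th: 8423 + 689 = 9112
15th: 9112 + 689 = 9801
16th: 9801 + 689 = 10490
17th: 10490 + 689 = 11179
18th: 11179 + 689 = 11868
19th: 11868 + 689 = 12557
20th: 12557 + 689 = 13246
21st: 13246 + 689 = 13935
22nd: 13935 + 689 = 14624
23rd: 14624 + 689 = 15313
24th: 15313 + 689 = 16002
25th: 16002 + 689 = 16691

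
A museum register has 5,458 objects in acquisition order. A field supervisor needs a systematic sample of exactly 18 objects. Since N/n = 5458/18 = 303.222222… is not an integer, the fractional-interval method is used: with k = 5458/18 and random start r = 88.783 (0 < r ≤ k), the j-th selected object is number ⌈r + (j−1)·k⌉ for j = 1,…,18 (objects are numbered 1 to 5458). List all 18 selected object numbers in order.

89, 393, 696, 999, 1302, 1605, 1909, 2212, 2515, 2818, 3122, 3425, 3728, 4031, 4334, 4638, 4941, 5244

j=1: r + 0k = 88.783 → ⌈·⌉ = 89
j=2: r + 1k = 392.005222… → ⌈·⌉ = 393
j=3: r + 2k = 695.227444… → ⌈·⌉ = 696
j=4: r + 3k = 998.449666… → ⌈·⌉ = 999
j=5: r + 4k = 1301.671888… → ⌈·⌉ = 1302
j=6: r + 5k = 1604.894111… → ⌈·⌉ = 1605
j=7: r + 6k = 1908.116333… → ⌈·⌉ = 1909
j=8: r + 7k = 2211.338555… → ⌈·⌉ = 2212
j=9: r + 8k = 2514.560777… → ⌈·⌉ = 2515
j=10: r + 9k = 2817.783 → ⌈·⌉ = 2818
j=11: r + 10k = 3121.005222… → ⌈·⌉ = 3122
j=12: r + 11k = 3424.227444… → ⌈·⌉ = 3425
j=13: r + 12k = 3727.449666… → ⌈·⌉ = 3728
j=14: r + 13k = 4030.671888… → ⌈·⌉ = 4031
j=15: r + 14k = 4333.894111… → ⌈·⌉ = 4334
j=16: r + 15k = 4637.116333… → ⌈·⌉ = 4638
j=17: r + 16k = 4940.338555… → ⌈·⌉ = 4941
j=18: r + 17k = 5243.560777… → ⌈·⌉ = 5244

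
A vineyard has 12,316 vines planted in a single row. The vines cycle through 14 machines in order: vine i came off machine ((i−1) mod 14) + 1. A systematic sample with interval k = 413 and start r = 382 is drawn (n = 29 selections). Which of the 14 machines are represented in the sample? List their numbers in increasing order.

4, 11

Consecutive selections differ by k = 413, so their machine numbers differ by 413 mod 14 = 7.
gcd(413, 14) = 7, so the sample visits 14/7 = 2 distinct residues mod 14.
Start 382 is machine 4; the machines hit are 4, 11.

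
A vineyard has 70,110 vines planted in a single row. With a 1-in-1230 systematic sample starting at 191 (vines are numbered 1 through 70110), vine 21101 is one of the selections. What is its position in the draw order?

18

k = 1230
position = (21101 − 191)/1230 + 1 = 20910/1230 + 1 = 17 + 1 = 18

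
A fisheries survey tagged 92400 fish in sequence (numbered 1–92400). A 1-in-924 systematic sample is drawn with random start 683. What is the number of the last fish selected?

k = 924
100th selection = r + (100−1)·k = 683 + 99×924 = 683 + 91476 = 92159

92159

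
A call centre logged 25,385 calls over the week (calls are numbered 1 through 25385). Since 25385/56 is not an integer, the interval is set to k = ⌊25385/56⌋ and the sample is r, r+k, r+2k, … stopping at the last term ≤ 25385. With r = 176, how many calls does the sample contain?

56

k = ⌊25385/56⌋ = 453
Achieved size = ⌊(25385 − 176)/453⌋ + 1 = ⌊25209/453⌋ + 1 = 55 + 1 = 56
(last selection: 176 + 55×453 = 25091 ≤ 25385; next would be 25544 > 25385)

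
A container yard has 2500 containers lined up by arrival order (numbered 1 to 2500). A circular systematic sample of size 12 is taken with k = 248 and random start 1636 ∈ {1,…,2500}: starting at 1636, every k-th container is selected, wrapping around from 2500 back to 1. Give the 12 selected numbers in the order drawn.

1636, 1884, 2132, 2380, 128, 376, 624, 872, 1120, 1368, 1616, 1864

Selection 1: 1636
Selection 2: 1636 + 248 = 1884
Selection 3: 1884 + 248 = 2132
Selection 4: 2132 + 248 = 2380
Selection 5: 2380 + 248 = 2628 → 2628 − 2500 = 128
Selection 6: 128 + 248 = 376
Selection 7: 376 + 248 = 624
Selection 8: 624 + 248 = 872
Selection 9: 872 + 248 = 1120
Selection 10: 1120 + 248 = 1368
Selection 11: 1368 + 248 = 1616
Selection 12: 1616 + 248 = 1864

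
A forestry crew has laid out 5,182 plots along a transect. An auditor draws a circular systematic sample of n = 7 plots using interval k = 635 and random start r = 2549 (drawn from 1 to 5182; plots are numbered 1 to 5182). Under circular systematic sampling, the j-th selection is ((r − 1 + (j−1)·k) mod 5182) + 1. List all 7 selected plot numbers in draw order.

2549, 3184, 3819, 4454, 5089, 542, 1177

Selection 1: 2549
Selection 2: 2549 + 635 = 3184
Selection 3: 3184 + 635 = 3819
Selection 4: 3819 + 635 = 4454
Selection 5: 4454 + 635 = 5089
Selection 6: 5089 + 635 = 5724 → 5724 − 5182 = 542
Selection 7: 542 + 635 = 1177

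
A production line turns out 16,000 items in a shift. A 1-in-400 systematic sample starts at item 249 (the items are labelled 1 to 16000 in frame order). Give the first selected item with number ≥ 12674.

13049

k = 400
Steps past start: ⌈(12674 − 249)/400⌉ = ⌈12425/400⌉ = 32
Selected item: 249 + 32×400 = 13049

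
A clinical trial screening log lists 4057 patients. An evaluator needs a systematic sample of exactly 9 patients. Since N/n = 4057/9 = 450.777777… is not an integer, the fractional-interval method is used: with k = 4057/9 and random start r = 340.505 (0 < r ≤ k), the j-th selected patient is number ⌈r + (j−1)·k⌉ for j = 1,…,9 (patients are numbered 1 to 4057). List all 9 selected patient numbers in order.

341, 792, 1243, 1693, 2144, 2595, 3046, 3496, 3947

j=1: r + 0k = 340.505 → ⌈·⌉ = 341
j=2: r + 1k = 791.282777… → ⌈·⌉ = 792
j=3: r + 2k = 1242.060555… → ⌈·⌉ = 1243
j=4: r + 3k = 1692.838333… → ⌈·⌉ = 1693
j=5: r + 4k = 2143.616111… → ⌈·⌉ = 2144
j=6: r + 5k = 2594.393888… → ⌈·⌉ = 2595
j=7: r + 6k = 3045.171666… → ⌈·⌉ = 3046
j=8: r + 7k = 3495.949444… → ⌈·⌉ = 3496
j=9: r + 8k = 3946.727222… → ⌈·⌉ = 3947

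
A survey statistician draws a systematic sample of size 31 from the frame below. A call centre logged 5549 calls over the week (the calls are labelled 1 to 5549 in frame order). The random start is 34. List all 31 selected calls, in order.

k = N/n = 5549/31 = 179
call 1: 34
call 2: 34 + 179 = 213
call 3: 213 + 179 = 392
call 4: 392 + 179 = 571
call 5: 571 + 179 = 750
call 6: 750 + 179 = 929
call 7: 929 + 179 = 1108
call 8: 1108 + 179 = 1287
call 9: 1287 + 179 = 1466
call 10: 1466 + 179 = 1645
call 11: 1645 + 179 = 1824
call 12: 1824 + 179 = 2003
call 13: 2003 + 179 = 2182
call 14: 2182 + 179 = 2361
call 15: 2361 + 179 = 2540
call 16: 2540 + 179 = 2719
call 17: 2719 + 179 = 2898
call 18: 2898 + 179 = 3077
call 19: 3077 + 179 = 3256
call 20: 3256 + 179 = 3435
call 21: 3435 + 179 = 3614
call 22: 3614 + 179 = 3793
call 23: 3793 + 179 = 3972
call 24: 3972 + 179 = 4151
call 25: 4151 + 179 = 4330
call 26: 4330 + 179 = 4509
call 27: 4509 + 179 = 4688
call 28: 4688 + 179 = 4867
call 29: 4867 + 179 = 5046
call 30: 5046 + 179 = 5225
call 31: 5225 + 179 = 5404

34, 213, 392, 571, 750, 929, 1108, 1287, 1466, 1645, 1824, 2003, 2182, 2361, 2540, 2719, 2898, 3077, 3256, 3435, 3614, 3793, 3972, 4151, 4330, 4509, 4688, 4867, 5046, 5225, 5404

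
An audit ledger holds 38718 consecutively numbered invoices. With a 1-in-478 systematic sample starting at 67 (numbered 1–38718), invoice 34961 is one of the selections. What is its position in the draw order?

k = 478
position = (34961 − 67)/478 + 1 = 34894/478 + 1 = 73 + 1 = 74

74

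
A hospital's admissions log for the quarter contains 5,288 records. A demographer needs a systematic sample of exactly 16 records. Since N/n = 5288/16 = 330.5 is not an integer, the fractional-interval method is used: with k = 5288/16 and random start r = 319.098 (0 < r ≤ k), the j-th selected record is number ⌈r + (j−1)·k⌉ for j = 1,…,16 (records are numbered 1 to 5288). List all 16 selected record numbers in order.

320, 650, 981, 1311, 1642, 1972, 2303, 2633, 2964, 3294, 3625, 3955, 4286, 4616, 4947, 5277

j=1: r + 0k = 319.098 → ⌈·⌉ = 320
j=2: r + 1k = 649.598 → ⌈·⌉ = 650
j=3: r + 2k = 980.098 → ⌈·⌉ = 981
j=4: r + 3k = 1310.598 → ⌈·⌉ = 1311
j=5: r + 4k = 1641.098 → ⌈·⌉ = 1642
j=6: r + 5k = 1971.598 → ⌈·⌉ = 1972
j=7: r + 6k = 2302.098 → ⌈·⌉ = 2303
j=8: r + 7k = 2632.598 → ⌈·⌉ = 2633
j=9: r + 8k = 2963.098 → ⌈·⌉ = 2964
j=10: r + 9k = 3293.598 → ⌈·⌉ = 3294
j=11: r + 10k = 3624.098 → ⌈·⌉ = 3625
j=12: r + 11k = 3954.598 → ⌈·⌉ = 3955
j=13: r + 12k = 4285.098 → ⌈·⌉ = 4286
j=14: r + 13k = 4615.598 → ⌈·⌉ = 4616
j=15: r + 14k = 4946.098 → ⌈·⌉ = 4947
j=16: r + 15k = 5276.598 → ⌈·⌉ = 5277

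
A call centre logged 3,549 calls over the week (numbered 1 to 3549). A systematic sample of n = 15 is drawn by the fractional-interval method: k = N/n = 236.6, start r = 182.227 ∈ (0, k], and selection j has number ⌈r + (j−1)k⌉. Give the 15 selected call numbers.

183, 419, 656, 893, 1129, 1366, 1602, 1839, 2076, 2312, 2549, 2785, 3022, 3259, 3495

j=1: r + 0k = 182.227 → ⌈·⌉ = 183
j=2: r + 1k = 418.827 → ⌈·⌉ = 419
j=3: r + 2k = 655.427 → ⌈·⌉ = 656
j=4: r + 3k = 892.027 → ⌈·⌉ = 893
j=5: r + 4k = 1128.627 → ⌈·⌉ = 1129
j=6: r + 5k = 1365.227 → ⌈·⌉ = 1366
j=7: r + 6k = 1601.827 → ⌈·⌉ = 1602
j=8: r + 7k = 1838.427 → ⌈·⌉ = 1839
j=9: r + 8k = 2075.027 → ⌈·⌉ = 2076
j=10: r + 9k = 2311.627 → ⌈·⌉ = 2312
j=11: r + 10k = 2548.227 → ⌈·⌉ = 2549
j=12: r + 11k = 2784.827 → ⌈·⌉ = 2785
j=13: r + 12k = 3021.427 → ⌈·⌉ = 3022
j=14: r + 13k = 3258.027 → ⌈·⌉ = 3259
j=15: r + 14k = 3494.627 → ⌈·⌉ = 3495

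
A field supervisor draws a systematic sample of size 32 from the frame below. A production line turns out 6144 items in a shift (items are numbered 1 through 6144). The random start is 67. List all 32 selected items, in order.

67, 259, 451, 643, 835, 1027, 1219, 1411, 1603, 1795, 1987, 2179, 2371, 2563, 2755, 2947, 3139, 3331, 3523, 3715, 3907, 4099, 4291, 4483, 4675, 4867, 5059, 5251, 5443, 5635, 5827, 6019

k = N/n = 6144/32 = 192
item 1: 67
item 2: 67 + 192 = 259
item 3: 259 + 192 = 451
item 4: 451 + 192 = 643
item 5: 643 + 192 = 835
item 6: 835 + 192 = 1027
item 7: 1027 + 192 = 1219
item 8: 1219 + 192 = 1411
item 9: 1411 + 192 = 1603
item 10: 1603 + 192 = 1795
item 11: 1795 + 192 = 1987
item 12: 1987 + 192 = 2179
item 13: 2179 + 192 = 2371
item 14: 2371 + 192 = 2563
item 15: 2563 + 192 = 2755
item 16: 2755 + 192 = 2947
item 17: 2947 + 192 = 3139
item 18: 3139 + 192 = 3331
item 19: 3331 + 192 = 3523
item 20: 3523 + 192 = 3715
item 21: 3715 + 192 = 3907
item 22: 3907 + 192 = 4099
item 23: 4099 + 192 = 4291
item 24: 4291 + 192 = 4483
item 25: 4483 + 192 = 4675
item 26: 4675 + 192 = 4867
item 27: 4867 + 192 = 5059
item 28: 5059 + 192 = 5251
item 29: 5251 + 192 = 5443
item 30: 5443 + 192 = 5635
item 31: 5635 + 192 = 5827
item 32: 5827 + 192 = 6019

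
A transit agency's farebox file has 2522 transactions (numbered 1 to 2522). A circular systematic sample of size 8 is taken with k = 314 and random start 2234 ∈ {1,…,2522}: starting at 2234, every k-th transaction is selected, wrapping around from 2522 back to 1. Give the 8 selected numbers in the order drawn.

2234, 26, 340, 654, 968, 1282, 1596, 1910

Selection 1: 2234
Selection 2: 2234 + 314 = 2548 → 2548 − 2522 = 26
Selection 3: 26 + 314 = 340
Selection 4: 340 + 314 = 654
Selection 5: 654 + 314 = 968
Selection 6: 968 + 314 = 1282
Selection 7: 1282 + 314 = 1596
Selection 8: 1596 + 314 = 1910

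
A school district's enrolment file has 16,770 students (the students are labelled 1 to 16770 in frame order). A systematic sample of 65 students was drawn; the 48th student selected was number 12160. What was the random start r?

34

k = 16770/65 = 258
r = 12160 − (48−1)×258 = 12160 − 12126 = 34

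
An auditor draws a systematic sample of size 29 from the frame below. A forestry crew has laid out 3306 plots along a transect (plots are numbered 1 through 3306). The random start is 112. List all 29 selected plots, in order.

112, 226, 340, 454, 568, 682, 796, 910, 1024, 1138, 1252, 1366, 1480, 1594, 1708, 1822, 1936, 2050, 2164, 2278, 2392, 2506, 2620, 2734, 2848, 2962, 3076, 3190, 3304

k = N/n = 3306/29 = 114
plot 1: 112
plot 2: 112 + 114 = 226
plot 3: 226 + 114 = 340
plot 4: 340 + 114 = 454
plot 5: 454 + 114 = 568
plot 6: 568 + 114 = 682
plot 7: 682 + 114 = 796
plot 8: 796 + 114 = 910
plot 9: 910 + 114 = 1024
plot 10: 1024 + 114 = 1138
plot 11: 1138 + 114 = 1252
plot 12: 1252 + 114 = 1366
plot 13: 1366 + 114 = 1480
plot 14: 1480 + 114 = 1594
plot 15: 1594 + 114 = 1708
plot 16: 1708 + 114 = 1822
plot 17: 1822 + 114 = 1936
plot 18: 1936 + 114 = 2050
plot 19: 2050 + 114 = 2164
plot 20: 2164 + 114 = 2278
plot 21: 2278 + 114 = 2392
plot 22: 2392 + 114 = 2506
plot 23: 2506 + 114 = 2620
plot 24: 2620 + 114 = 2734
plot 25: 2734 + 114 = 2848
plot 26: 2848 + 114 = 2962
plot 27: 2962 + 114 = 3076
plot 28: 3076 + 114 = 3190
plot 29: 3190 + 114 = 3304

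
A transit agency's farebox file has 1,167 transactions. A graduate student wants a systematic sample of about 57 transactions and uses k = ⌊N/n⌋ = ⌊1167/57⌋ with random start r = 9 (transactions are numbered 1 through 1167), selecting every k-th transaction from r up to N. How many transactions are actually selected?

58

k = ⌊1167/57⌋ = 20
Achieved size = ⌊(1167 − 9)/20⌋ + 1 = ⌊1158/20⌋ + 1 = 57 + 1 = 58
(last selection: 9 + 57×20 = 1149 ≤ 1167; next would be 1169 > 1167)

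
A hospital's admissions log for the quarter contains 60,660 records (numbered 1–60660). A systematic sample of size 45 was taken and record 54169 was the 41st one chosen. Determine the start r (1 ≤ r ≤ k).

k = 60660/45 = 1348
r = 54169 − (41−1)×1348 = 54169 − 53920 = 249

249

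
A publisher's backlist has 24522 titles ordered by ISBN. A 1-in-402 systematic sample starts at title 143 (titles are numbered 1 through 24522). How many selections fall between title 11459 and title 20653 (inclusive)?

23

k = 402
First selection ≥ 11459: 143 + ⌈(11459−143)/402⌉·402 = 143 + 29×402 = 11801
Last selection ≤ 20653: 143 + ⌊(20653−143)/402⌋·402 = 143 + 51×402 = 20645
Count = 51 − 29 + 1 = 23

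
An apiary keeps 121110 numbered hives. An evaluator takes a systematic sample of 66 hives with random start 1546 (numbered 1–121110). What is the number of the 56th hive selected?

102471

k = 121110/66 = 1835
56th selection = r + (56−1)·k = 1546 + 55×1835 = 1546 + 100925 = 102471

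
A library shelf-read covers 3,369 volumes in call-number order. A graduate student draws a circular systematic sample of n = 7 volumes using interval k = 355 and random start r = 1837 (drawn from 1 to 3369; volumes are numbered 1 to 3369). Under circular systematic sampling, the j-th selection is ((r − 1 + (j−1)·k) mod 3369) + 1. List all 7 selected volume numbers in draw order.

Selection 1: 1837
Selection 2: 1837 + 355 = 2192
Selection 3: 2192 + 355 = 2547
Selection 4: 2547 + 355 = 2902
Selection 5: 2902 + 355 = 3257
Selection 6: 3257 + 355 = 3612 → 3612 − 3369 = 243
Selection 7: 243 + 355 = 598

1837, 2192, 2547, 2902, 3257, 243, 598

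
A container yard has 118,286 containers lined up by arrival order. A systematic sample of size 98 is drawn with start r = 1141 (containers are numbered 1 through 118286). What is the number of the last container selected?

k = 118286/98 = 1207
98th selection = r + (98−1)·k = 1141 + 97×1207 = 1141 + 117079 = 118220

118220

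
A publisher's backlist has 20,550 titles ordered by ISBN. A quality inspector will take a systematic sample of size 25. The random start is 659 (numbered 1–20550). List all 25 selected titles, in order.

k = N/n = 20550/25 = 822
title 1: 659
title 2: 659 + 822 = 1481
title 3: 1481 + 822 = 2303
title 4: 2303 + 822 = 3125
title 5: 3125 + 822 = 3947
title 6: 3947 + 822 = 4769
title 7: 4769 + 822 = 5591
title 8: 5591 + 822 = 6413
title 9: 6413 + 822 = 7235
title 10: 7235 + 822 = 8057
title 11: 8057 + 822 = 8879
title 12: 8879 + 822 = 9701
title 13: 9701 + 822 = 10523
title 14: 10523 + 822 = 11345
title 15: 11345 + 822 = 12167
title 16: 12167 + 822 = 12989
title 17: 12989 + 822 = 13811
title 18: 13811 + 822 = 14633
title 19: 14633 + 822 = 15455
title 20: 15455 + 822 = 16277
title 21: 16277 + 822 = 17099
title 22: 17099 + 822 = 17921
title 23: 17921 + 822 = 18743
title 24: 18743 + 822 = 19565
title 25: 19565 + 822 = 20387

659, 1481, 2303, 3125, 3947, 4769, 5591, 6413, 7235, 8057, 8879, 9701, 10523, 11345, 12167, 12989, 13811, 14633, 15455, 16277, 17099, 17921, 18743, 19565, 20387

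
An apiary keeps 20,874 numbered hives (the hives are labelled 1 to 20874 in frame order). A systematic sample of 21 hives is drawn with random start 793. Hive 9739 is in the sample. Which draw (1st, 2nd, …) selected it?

10

k = 20874/21 = 994
position = (9739 − 793)/994 + 1 = 8946/994 + 1 = 9 + 1 = 10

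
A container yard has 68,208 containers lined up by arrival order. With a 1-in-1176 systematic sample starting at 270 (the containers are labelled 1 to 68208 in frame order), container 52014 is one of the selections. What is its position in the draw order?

k = 1176
position = (52014 − 270)/1176 + 1 = 51744/1176 + 1 = 44 + 1 = 45

45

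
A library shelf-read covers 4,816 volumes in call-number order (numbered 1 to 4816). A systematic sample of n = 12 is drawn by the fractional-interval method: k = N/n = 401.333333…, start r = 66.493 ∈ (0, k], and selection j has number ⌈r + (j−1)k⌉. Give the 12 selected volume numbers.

67, 468, 870, 1271, 1672, 2074, 2475, 2876, 3278, 3679, 4080, 4482

j=1: r + 0k = 66.493 → ⌈·⌉ = 67
j=2: r + 1k = 467.826333… → ⌈·⌉ = 468
j=3: r + 2k = 869.159666… → ⌈·⌉ = 870
j=4: r + 3k = 1270.493 → ⌈·⌉ = 1271
j=5: r + 4k = 1671.826333… → ⌈·⌉ = 1672
j=6: r + 5k = 2073.159666… → ⌈·⌉ = 2074
j=7: r + 6k = 2474.493 → ⌈·⌉ = 2475
j=8: r + 7k = 2875.826333… → ⌈·⌉ = 2876
j=9: r + 8k = 3277.159666… → ⌈·⌉ = 3278
j=10: r + 9k = 3678.493 → ⌈·⌉ = 3679
j=11: r + 10k = 4079.826333… → ⌈·⌉ = 4080
j=12: r + 11k = 4481.159666… → ⌈·⌉ = 4482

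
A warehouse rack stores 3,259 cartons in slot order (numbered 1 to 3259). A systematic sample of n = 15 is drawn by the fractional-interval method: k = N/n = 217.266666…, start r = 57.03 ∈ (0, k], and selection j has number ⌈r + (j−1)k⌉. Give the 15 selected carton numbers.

j=1: r + 0k = 57.03 → ⌈·⌉ = 58
j=2: r + 1k = 274.296666… → ⌈·⌉ = 275
j=3: r + 2k = 491.563333… → ⌈·⌉ = 492
j=4: r + 3k = 708.83 → ⌈·⌉ = 709
j=5: r + 4k = 926.096666… → ⌈·⌉ = 927
j=6: r + 5k = 1143.363333… → ⌈·⌉ = 1144
j=7: r + 6k = 1360.63 → ⌈·⌉ = 1361
j=8: r + 7k = 1577.896666… → ⌈·⌉ = 1578
j=9: r + 8k = 1795.163333… → ⌈·⌉ = 1796
j=10: r + 9k = 2012.43 → ⌈·⌉ = 2013
j=11: r + 10k = 2229.696666… → ⌈·⌉ = 2230
j=12: r + 11k = 2446.963333… → ⌈·⌉ = 2447
j=13: r + 12k = 2664.23 → ⌈·⌉ = 2665
j=14: r + 13k = 2881.496666… → ⌈·⌉ = 2882
j=15: r + 14k = 3098.763333… → ⌈·⌉ = 3099

58, 275, 492, 709, 927, 1144, 1361, 1578, 1796, 2013, 2230, 2447, 2665, 2882, 3099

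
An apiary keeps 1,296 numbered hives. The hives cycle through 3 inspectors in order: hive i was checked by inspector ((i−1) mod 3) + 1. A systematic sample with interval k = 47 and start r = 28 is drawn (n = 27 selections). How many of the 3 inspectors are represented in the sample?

3

Consecutive selections differ by k = 47, so their inspector numbers differ by 47 mod 3 = 2.
gcd(47, 3) = 1, so the sample visits 3/1 = 3 distinct residues mod 3.
Start 28 is inspector 1; the inspectors hit are 1, 2, 3.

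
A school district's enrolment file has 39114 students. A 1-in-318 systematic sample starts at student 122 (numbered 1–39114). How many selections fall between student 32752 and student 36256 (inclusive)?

k = 318
First selection ≥ 32752: 122 + ⌈(32752−122)/318⌉·318 = 122 + 103×318 = 32876
Last selection ≤ 36256: 122 + ⌊(36256−122)/318⌋·318 = 122 + 113×318 = 36056
Count = 113 − 103 + 1 = 11

11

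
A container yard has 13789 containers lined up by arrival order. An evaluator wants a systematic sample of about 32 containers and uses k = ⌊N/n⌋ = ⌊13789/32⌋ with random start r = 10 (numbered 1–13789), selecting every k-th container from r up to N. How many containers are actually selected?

33

k = ⌊13789/32⌋ = 430
Achieved size = ⌊(13789 − 10)/430⌋ + 1 = ⌊13779/430⌋ + 1 = 32 + 1 = 33
(last selection: 10 + 32×430 = 13770 ≤ 13789; next would be 14200 > 13789)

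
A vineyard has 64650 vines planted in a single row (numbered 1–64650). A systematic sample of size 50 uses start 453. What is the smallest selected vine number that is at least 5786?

6918

k = 64650/50 = 1293
Steps past start: ⌈(5786 − 453)/1293⌉ = ⌈5333/1293⌉ = 5
Selected vine: 453 + 5×1293 = 6918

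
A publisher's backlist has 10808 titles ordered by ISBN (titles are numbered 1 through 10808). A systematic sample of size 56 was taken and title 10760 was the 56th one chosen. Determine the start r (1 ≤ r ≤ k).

k = 10808/56 = 193
r = 10760 − (56−1)×193 = 10760 − 10615 = 145

145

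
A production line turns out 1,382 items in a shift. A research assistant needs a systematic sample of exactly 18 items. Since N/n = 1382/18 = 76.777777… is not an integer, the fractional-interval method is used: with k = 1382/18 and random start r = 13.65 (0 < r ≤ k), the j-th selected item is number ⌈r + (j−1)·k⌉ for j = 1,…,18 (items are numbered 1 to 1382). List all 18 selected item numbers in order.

14, 91, 168, 244, 321, 398, 475, 552, 628, 705, 782, 859, 935, 1012, 1089, 1166, 1243, 1319

j=1: r + 0k = 13.65 → ⌈·⌉ = 14
j=2: r + 1k = 90.427777… → ⌈·⌉ = 91
j=3: r + 2k = 167.205555… → ⌈·⌉ = 168
j=4: r + 3k = 243.983333… → ⌈·⌉ = 244
j=5: r + 4k = 320.761111… → ⌈·⌉ = 321
j=6: r + 5k = 397.538888… → ⌈·⌉ = 398
j=7: r + 6k = 474.316666… → ⌈·⌉ = 475
j=8: r + 7k = 551.094444… → ⌈·⌉ = 552
j=9: r + 8k = 627.872222… → ⌈·⌉ = 628
j=10: r + 9k = 704.65 → ⌈·⌉ = 705
j=11: r + 10k = 781.427777… → ⌈·⌉ = 782
j=12: r + 11k = 858.205555… → ⌈·⌉ = 859
j=13: r + 12k = 934.983333… → ⌈·⌉ = 935
j=14: r + 13k = 1011.761111… → ⌈·⌉ = 1012
j=15: r + 14k = 1088.538888… → ⌈·⌉ = 1089
j=16: r + 15k = 1165.316666… → ⌈·⌉ = 1166
j=17: r + 16k = 1242.094444… → ⌈·⌉ = 1243
j=18: r + 17k = 1318.872222… → ⌈·⌉ = 1319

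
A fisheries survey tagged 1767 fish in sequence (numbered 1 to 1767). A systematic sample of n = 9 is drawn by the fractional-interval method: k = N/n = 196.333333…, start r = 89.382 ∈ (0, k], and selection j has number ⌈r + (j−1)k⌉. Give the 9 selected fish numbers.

j=1: r + 0k = 89.382 → ⌈·⌉ = 90
j=2: r + 1k = 285.715333… → ⌈·⌉ = 286
j=3: r + 2k = 482.048666… → ⌈·⌉ = 483
j=4: r + 3k = 678.382 → ⌈·⌉ = 679
j=5: r + 4k = 874.715333… → ⌈·⌉ = 875
j=6: r + 5k = 1071.048666… → ⌈·⌉ = 1072
j=7: r + 6k = 1267.382 → ⌈·⌉ = 1268
j=8: r + 7k = 1463.715333… → ⌈·⌉ = 1464
j=9: r + 8k = 1660.048666… → ⌈·⌉ = 1661

90, 286, 483, 679, 875, 1072, 1268, 1464, 1661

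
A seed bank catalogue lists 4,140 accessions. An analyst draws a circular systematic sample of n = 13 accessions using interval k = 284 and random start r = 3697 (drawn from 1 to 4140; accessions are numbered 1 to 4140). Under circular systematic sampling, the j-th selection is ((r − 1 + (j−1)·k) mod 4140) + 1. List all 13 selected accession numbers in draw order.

Selection 1: 3697
Selection 2: 3697 + 284 = 3981
Selection 3: 3981 + 284 = 4265 → 4265 − 4140 = 125
Selection 4: 125 + 284 = 409
Selection 5: 409 + 284 = 693
Selection 6: 693 + 284 = 977
Selection 7: 977 + 284 = 1261
Selection 8: 1261 + 284 = 1545
Selection 9: 1545 + 284 = 1829
Selection 10: 1829 + 284 = 2113
Selection 11: 2113 + 284 = 2397
Selection 12: 2397 + 284 = 2681
Selection 13: 2681 + 284 = 2965

3697, 3981, 125, 409, 693, 977, 1261, 1545, 1829, 2113, 2397, 2681, 2965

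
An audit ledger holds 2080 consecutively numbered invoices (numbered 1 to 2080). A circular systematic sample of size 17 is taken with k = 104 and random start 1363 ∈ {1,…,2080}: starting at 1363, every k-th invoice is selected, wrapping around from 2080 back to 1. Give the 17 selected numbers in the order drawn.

1363, 1467, 1571, 1675, 1779, 1883, 1987, 11, 115, 219, 323, 427, 531, 635, 739, 843, 947

Selection 1: 1363
Selection 2: 1363 + 104 = 1467
Selection 3: 1467 + 104 = 1571
Selection 4: 1571 + 104 = 1675
Selection 5: 1675 + 104 = 1779
Selection 6: 1779 + 104 = 1883
Selection 7: 1883 + 104 = 1987
Selection 8: 1987 + 104 = 2091 → 2091 − 2080 = 11
Selection 9: 11 + 104 = 115
Selection 10: 115 + 104 = 219
Selection 11: 219 + 104 = 323
Selection 12: 323 + 104 = 427
Selection 13: 427 + 104 = 531
Selection 14: 531 + 104 = 635
Selection 15: 635 + 104 = 739
Selection 16: 739 + 104 = 843
Selection 17: 843 + 104 = 947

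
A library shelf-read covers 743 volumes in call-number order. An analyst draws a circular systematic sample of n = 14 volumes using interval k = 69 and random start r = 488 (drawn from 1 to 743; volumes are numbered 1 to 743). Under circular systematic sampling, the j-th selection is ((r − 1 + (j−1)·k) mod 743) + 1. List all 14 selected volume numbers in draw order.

Selection 1: 488
Selection 2: 488 + 69 = 557
Selection 3: 557 + 69 = 626
Selection 4: 626 + 69 = 695
Selection 5: 695 + 69 = 764 → 764 − 743 = 21
Selection 6: 21 + 69 = 90
Selection 7: 90 + 69 = 159
Selection 8: 159 + 69 = 228
Selection 9: 228 + 69 = 297
Selection 10: 297 + 69 = 366
Selection 11: 366 + 69 = 435
Selection 12: 435 + 69 = 504
Selection 13: 504 + 69 = 573
Selection 14: 573 + 69 = 642

488, 557, 626, 695, 21, 90, 159, 228, 297, 366, 435, 504, 573, 642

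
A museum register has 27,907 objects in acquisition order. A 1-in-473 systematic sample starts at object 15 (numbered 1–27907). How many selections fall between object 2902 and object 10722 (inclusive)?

k = 473
First selection ≥ 2902: 15 + ⌈(2902−15)/473⌉·473 = 15 + 7×473 = 3326
Last selection ≤ 10722: 15 + ⌊(10722−15)/473⌋·473 = 15 + 22×473 = 10421
Count = 22 − 7 + 1 = 16

16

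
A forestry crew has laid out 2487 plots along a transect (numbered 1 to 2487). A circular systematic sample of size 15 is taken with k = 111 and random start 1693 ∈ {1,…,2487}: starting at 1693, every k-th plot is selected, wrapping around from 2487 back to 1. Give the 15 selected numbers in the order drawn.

1693, 1804, 1915, 2026, 2137, 2248, 2359, 2470, 94, 205, 316, 427, 538, 649, 760

Selection 1: 1693
Selection 2: 1693 + 111 = 1804
Selection 3: 1804 + 111 = 1915
Selection 4: 1915 + 111 = 2026
Selection 5: 2026 + 111 = 2137
Selection 6: 2137 + 111 = 2248
Selection 7: 2248 + 111 = 2359
Selection 8: 2359 + 111 = 2470
Selection 9: 2470 + 111 = 2581 → 2581 − 2487 = 94
Selection 10: 94 + 111 = 205
Selection 11: 205 + 111 = 316
Selection 12: 316 + 111 = 427
Selection 13: 427 + 111 = 538
Selection 14: 538 + 111 = 649
Selection 15: 649 + 111 = 760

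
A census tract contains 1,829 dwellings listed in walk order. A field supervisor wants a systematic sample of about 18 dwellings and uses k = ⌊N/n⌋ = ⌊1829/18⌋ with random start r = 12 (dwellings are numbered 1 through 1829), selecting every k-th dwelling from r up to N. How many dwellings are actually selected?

k = ⌊1829/18⌋ = 101
Achieved size = ⌊(1829 − 12)/101⌋ + 1 = ⌊1817/101⌋ + 1 = 17 + 1 = 18
(last selection: 12 + 17×101 = 1729 ≤ 1829; next would be 1830 > 1829)

18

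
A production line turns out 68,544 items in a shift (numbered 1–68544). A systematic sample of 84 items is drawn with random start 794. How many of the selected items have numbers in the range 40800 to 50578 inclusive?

k = 68544/84 = 816
First selection ≥ 40800: 794 + ⌈(40800−794)/816⌉·816 = 794 + 50×816 = 41594
Last selection ≤ 50578: 794 + ⌊(50578−794)/816⌋·816 = 794 + 61×816 = 50570
Count = 61 − 50 + 1 = 12

12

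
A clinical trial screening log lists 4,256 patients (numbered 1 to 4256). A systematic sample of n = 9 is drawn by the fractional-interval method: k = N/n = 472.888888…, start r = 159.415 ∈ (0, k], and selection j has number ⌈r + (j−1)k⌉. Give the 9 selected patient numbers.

160, 633, 1106, 1579, 2051, 2524, 2997, 3470, 3943

j=1: r + 0k = 159.415 → ⌈·⌉ = 160
j=2: r + 1k = 632.303888… → ⌈·⌉ = 633
j=3: r + 2k = 1105.192777… → ⌈·⌉ = 1106
j=4: r + 3k = 1578.081666… → ⌈·⌉ = 1579
j=5: r + 4k = 2050.970555… → ⌈·⌉ = 2051
j=6: r + 5k = 2523.859444… → ⌈·⌉ = 2524
j=7: r + 6k = 2996.748333… → ⌈·⌉ = 2997
j=8: r + 7k = 3469.637222… → ⌈·⌉ = 3470
j=9: r + 8k = 3942.526111… → ⌈·⌉ = 3943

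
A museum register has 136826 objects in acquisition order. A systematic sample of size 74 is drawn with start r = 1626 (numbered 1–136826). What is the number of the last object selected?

k = 136826/74 = 1849
74th selection = r + (74−1)·k = 1626 + 73×1849 = 1626 + 134977 = 136603

136603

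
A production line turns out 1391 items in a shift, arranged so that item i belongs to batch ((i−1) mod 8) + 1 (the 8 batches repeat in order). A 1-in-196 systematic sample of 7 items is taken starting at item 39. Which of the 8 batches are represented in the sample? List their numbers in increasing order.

Consecutive selections differ by k = 196, so their batch numbers differ by 196 mod 8 = 4.
gcd(196, 8) = 4, so the sample visits 8/4 = 2 distinct residues mod 8.
Start 39 is batch 7; the batches hit are 3, 7.

3, 7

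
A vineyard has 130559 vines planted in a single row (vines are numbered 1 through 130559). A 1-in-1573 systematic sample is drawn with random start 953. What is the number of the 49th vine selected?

k = 1573
49th selection = r + (49−1)·k = 953 + 48×1573 = 953 + 75504 = 76457

76457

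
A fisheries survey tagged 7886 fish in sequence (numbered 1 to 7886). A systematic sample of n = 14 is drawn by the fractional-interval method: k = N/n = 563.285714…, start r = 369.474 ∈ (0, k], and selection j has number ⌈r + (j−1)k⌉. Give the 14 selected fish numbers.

j=1: r + 0k = 369.474 → ⌈·⌉ = 370
j=2: r + 1k = 932.759714… → ⌈·⌉ = 933
j=3: r + 2k = 1496.045428… → ⌈·⌉ = 1497
j=4: r + 3k = 2059.331142… → ⌈·⌉ = 2060
j=5: r + 4k = 2622.616857… → ⌈·⌉ = 2623
j=6: r + 5k = 3185.902571… → ⌈·⌉ = 3186
j=7: r + 6k = 3749.188285… → ⌈·⌉ = 3750
j=8: r + 7k = 4312.474 → ⌈·⌉ = 4313
j=9: r + 8k = 4875.759714… → ⌈·⌉ = 4876
j=10: r + 9k = 5439.045428… → ⌈·⌉ = 5440
j=11: r + 10k = 6002.331142… → ⌈·⌉ = 6003
j=12: r + 11k = 6565.616857… → ⌈·⌉ = 6566
j=13: r + 12k = 7128.902571… → ⌈·⌉ = 7129
j=14: r + 13k = 7692.188285… → ⌈·⌉ = 7693

370, 933, 1497, 2060, 2623, 3186, 3750, 4313, 4876, 5440, 6003, 6566, 7129, 7693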